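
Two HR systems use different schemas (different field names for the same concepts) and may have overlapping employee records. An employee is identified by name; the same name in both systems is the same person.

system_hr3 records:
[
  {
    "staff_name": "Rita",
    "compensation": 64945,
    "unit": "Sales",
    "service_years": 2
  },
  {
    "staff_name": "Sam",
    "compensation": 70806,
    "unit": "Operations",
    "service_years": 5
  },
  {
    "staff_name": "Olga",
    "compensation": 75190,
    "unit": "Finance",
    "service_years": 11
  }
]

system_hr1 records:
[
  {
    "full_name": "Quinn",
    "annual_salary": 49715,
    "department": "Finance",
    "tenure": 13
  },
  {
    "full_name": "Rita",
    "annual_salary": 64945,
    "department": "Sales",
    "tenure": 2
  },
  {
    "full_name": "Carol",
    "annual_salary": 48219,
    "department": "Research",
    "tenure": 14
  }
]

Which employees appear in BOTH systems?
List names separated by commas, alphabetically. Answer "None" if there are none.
Rita

Schema mapping: "staff_name" (system_hr3) = "full_name" (system_hr1) = employee name

Names in system_hr3: ['Olga', 'Rita', 'Sam']
Names in system_hr1: ['Carol', 'Quinn', 'Rita']

Intersection: ['Rita']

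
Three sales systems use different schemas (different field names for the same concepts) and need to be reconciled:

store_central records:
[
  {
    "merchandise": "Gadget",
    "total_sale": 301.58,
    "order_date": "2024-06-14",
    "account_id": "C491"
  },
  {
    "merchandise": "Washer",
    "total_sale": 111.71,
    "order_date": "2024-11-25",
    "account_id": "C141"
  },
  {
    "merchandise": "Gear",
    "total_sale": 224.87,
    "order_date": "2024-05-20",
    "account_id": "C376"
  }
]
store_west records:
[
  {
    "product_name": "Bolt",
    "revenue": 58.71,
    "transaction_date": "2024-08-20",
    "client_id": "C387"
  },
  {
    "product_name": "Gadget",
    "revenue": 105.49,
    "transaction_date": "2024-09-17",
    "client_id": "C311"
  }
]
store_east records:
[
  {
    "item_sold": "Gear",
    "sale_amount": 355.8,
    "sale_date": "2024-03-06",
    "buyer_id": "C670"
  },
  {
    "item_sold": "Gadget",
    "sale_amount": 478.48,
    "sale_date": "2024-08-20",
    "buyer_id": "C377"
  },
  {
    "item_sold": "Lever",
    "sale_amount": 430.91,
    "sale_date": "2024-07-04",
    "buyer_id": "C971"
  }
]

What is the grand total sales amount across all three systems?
2067.55

Schema reconciliation - all amount fields map to sale amount:

store_central (total_sale): 638.16
store_west (revenue): 164.2
store_east (sale_amount): 1265.19

Grand total: 2067.55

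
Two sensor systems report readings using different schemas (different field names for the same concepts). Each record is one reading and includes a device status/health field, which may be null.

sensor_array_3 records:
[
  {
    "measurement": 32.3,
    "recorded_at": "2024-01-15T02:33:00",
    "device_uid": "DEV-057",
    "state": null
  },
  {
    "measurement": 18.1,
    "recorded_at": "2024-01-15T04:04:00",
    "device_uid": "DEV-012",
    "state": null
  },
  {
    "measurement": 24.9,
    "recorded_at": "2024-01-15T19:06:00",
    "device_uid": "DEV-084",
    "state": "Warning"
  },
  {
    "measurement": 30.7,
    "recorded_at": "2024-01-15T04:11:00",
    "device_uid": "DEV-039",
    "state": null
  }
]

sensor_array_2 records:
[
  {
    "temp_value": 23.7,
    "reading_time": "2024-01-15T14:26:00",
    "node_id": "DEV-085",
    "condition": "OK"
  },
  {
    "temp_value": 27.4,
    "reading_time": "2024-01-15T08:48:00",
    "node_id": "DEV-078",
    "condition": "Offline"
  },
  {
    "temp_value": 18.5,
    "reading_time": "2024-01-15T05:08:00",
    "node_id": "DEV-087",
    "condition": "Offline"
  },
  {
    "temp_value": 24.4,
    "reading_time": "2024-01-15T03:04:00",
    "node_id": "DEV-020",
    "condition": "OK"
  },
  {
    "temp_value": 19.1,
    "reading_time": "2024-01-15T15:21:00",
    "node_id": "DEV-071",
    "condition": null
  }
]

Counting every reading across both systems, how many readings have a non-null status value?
5

Schema mapping: "state" (sensor_array_3) = "condition" (sensor_array_2) = status

Non-null in sensor_array_3: 1
Non-null in sensor_array_2: 4

Total non-null: 1 + 4 = 5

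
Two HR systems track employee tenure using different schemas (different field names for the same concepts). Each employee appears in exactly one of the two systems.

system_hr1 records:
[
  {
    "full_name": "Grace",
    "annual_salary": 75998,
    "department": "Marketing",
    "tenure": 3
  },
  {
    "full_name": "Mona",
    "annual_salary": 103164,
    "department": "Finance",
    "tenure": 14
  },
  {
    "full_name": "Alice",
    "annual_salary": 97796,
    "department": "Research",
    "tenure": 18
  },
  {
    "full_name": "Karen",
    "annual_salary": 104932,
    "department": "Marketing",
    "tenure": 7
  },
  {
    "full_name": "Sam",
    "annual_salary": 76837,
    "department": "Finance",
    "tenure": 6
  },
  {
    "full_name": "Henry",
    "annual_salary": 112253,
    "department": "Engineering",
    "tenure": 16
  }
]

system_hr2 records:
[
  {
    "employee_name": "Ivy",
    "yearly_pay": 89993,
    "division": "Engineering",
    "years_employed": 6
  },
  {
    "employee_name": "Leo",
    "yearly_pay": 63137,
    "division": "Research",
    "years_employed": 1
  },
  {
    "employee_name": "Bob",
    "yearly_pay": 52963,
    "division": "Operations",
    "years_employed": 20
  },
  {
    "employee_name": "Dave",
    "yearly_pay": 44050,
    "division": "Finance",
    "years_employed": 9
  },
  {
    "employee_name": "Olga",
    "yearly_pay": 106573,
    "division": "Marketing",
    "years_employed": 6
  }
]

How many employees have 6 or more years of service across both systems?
9

Reconcile schemas: "tenure" (system_hr1) = "years_employed" (system_hr2) = years of service

From system_hr1: 5 employees with >= 6 years
From system_hr2: 4 employees with >= 6 years

Total: 5 + 4 = 9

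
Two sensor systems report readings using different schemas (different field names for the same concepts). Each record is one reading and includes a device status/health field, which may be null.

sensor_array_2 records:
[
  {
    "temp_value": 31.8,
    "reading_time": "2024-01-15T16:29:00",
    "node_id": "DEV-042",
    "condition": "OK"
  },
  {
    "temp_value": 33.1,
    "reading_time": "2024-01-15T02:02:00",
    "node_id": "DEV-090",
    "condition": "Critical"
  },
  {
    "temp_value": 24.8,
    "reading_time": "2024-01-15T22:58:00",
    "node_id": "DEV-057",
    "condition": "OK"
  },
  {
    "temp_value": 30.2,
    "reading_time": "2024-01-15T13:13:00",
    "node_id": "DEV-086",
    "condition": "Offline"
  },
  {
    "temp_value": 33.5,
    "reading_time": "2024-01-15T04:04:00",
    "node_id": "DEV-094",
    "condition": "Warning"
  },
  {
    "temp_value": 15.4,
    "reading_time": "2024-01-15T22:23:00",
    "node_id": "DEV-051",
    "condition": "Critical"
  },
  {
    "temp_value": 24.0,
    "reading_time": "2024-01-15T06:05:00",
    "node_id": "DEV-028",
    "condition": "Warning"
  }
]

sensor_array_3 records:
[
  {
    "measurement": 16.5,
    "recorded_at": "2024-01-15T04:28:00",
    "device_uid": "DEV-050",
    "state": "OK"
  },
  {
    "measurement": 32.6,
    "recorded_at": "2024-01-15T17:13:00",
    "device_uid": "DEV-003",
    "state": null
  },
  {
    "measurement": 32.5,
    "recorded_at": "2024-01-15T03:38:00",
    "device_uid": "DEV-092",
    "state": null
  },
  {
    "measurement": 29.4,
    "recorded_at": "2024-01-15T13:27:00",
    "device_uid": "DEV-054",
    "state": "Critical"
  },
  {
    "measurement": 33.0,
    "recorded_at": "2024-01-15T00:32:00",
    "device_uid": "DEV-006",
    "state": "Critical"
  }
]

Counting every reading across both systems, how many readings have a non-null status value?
10

Schema mapping: "condition" (sensor_array_2) = "state" (sensor_array_3) = status

Non-null in sensor_array_2: 7
Non-null in sensor_array_3: 3

Total non-null: 7 + 3 = 10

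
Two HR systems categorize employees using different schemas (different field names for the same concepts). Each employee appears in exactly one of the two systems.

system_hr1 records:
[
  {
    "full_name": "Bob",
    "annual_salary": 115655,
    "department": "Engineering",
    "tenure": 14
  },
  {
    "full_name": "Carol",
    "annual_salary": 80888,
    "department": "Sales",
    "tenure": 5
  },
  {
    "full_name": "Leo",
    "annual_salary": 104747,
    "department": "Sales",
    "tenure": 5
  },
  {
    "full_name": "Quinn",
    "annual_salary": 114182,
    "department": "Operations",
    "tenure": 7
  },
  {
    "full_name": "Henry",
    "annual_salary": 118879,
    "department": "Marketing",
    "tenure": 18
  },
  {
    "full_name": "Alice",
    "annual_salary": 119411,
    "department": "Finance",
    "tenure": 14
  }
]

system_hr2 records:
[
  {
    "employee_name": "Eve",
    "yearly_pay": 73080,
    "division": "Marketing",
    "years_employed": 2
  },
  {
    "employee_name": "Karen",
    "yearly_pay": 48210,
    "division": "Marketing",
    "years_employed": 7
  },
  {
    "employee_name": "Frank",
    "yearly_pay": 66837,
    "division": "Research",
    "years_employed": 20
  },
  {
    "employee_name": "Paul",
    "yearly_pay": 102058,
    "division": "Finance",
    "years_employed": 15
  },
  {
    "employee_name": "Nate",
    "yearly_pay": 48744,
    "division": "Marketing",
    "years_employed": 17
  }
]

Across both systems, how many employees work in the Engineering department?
1

Schema mapping: "department" (system_hr1) = "division" (system_hr2) = department

Engineering employees in system_hr1: 1
Engineering employees in system_hr2: 0

Total in Engineering: 1 + 0 = 1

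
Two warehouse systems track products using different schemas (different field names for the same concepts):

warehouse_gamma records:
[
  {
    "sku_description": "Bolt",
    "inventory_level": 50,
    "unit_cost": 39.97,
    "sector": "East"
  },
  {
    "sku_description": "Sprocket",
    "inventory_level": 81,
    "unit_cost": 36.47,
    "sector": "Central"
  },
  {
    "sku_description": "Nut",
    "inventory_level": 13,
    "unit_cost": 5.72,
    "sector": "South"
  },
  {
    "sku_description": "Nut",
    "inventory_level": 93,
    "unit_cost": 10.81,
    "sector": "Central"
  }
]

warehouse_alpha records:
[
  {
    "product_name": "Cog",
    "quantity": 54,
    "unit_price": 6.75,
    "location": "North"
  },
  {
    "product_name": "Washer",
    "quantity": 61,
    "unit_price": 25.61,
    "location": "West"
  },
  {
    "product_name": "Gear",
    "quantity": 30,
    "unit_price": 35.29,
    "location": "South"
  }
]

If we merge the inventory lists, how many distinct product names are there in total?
6

Schema mapping: "sku_description" (warehouse_gamma) = "product_name" (warehouse_alpha) = product name

Products in warehouse_gamma: ['Bolt', 'Nut', 'Sprocket']
Products in warehouse_alpha: ['Cog', 'Gear', 'Washer']

Union (unique products): ['Bolt', 'Cog', 'Gear', 'Nut', 'Sprocket', 'Washer']
Count: 6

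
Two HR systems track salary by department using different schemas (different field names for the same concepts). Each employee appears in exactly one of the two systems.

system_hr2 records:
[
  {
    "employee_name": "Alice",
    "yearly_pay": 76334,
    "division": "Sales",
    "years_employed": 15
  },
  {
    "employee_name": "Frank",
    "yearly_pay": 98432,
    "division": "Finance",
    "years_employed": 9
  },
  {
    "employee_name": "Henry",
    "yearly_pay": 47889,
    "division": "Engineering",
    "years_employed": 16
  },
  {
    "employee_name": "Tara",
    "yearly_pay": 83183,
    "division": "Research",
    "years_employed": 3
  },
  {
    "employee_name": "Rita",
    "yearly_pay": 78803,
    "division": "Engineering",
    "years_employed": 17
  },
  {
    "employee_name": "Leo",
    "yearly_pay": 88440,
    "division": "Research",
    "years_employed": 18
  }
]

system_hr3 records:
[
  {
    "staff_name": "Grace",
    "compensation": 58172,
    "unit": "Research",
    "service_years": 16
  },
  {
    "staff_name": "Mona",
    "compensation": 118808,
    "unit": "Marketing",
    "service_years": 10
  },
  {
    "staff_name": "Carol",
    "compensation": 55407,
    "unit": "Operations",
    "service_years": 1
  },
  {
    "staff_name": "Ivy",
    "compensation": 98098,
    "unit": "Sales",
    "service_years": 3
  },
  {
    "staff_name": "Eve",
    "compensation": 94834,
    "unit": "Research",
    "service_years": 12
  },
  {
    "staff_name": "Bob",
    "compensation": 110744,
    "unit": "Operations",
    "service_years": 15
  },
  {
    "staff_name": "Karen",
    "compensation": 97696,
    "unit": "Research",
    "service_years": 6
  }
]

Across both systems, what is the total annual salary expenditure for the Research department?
422325

Schema mappings:
- "division" (system_hr2) = "unit" (system_hr3) = department
- "yearly_pay" (system_hr2) = "compensation" (system_hr3) = salary

Research salaries from system_hr2: 171623
Research salaries from system_hr3: 250702

Total: 171623 + 250702 = 422325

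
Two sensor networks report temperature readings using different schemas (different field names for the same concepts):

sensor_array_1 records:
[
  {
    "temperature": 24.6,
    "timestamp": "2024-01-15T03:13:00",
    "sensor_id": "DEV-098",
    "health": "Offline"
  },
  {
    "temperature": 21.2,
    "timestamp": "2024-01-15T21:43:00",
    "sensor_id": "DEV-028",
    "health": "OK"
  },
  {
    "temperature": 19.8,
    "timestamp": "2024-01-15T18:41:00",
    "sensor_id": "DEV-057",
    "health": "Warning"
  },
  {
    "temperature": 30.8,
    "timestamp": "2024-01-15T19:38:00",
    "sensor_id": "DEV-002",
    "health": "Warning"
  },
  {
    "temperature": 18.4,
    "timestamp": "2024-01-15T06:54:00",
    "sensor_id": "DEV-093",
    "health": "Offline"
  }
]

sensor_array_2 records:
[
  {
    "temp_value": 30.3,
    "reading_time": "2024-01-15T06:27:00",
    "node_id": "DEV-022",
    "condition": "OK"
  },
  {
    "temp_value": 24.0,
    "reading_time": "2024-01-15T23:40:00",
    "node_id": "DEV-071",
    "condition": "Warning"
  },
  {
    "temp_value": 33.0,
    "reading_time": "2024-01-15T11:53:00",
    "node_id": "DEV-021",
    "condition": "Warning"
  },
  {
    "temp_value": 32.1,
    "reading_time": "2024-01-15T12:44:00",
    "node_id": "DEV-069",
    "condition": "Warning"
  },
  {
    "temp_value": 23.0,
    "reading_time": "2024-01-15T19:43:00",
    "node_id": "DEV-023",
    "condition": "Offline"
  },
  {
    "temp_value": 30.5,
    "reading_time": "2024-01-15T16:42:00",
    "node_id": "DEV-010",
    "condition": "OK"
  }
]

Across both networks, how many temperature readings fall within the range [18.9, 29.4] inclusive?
5

Schema mapping: "temperature" (sensor_array_1) = "temp_value" (sensor_array_2) = temperature

Readings in [18.9, 29.4] from sensor_array_1: 3
Readings in [18.9, 29.4] from sensor_array_2: 2

Total count: 3 + 2 = 5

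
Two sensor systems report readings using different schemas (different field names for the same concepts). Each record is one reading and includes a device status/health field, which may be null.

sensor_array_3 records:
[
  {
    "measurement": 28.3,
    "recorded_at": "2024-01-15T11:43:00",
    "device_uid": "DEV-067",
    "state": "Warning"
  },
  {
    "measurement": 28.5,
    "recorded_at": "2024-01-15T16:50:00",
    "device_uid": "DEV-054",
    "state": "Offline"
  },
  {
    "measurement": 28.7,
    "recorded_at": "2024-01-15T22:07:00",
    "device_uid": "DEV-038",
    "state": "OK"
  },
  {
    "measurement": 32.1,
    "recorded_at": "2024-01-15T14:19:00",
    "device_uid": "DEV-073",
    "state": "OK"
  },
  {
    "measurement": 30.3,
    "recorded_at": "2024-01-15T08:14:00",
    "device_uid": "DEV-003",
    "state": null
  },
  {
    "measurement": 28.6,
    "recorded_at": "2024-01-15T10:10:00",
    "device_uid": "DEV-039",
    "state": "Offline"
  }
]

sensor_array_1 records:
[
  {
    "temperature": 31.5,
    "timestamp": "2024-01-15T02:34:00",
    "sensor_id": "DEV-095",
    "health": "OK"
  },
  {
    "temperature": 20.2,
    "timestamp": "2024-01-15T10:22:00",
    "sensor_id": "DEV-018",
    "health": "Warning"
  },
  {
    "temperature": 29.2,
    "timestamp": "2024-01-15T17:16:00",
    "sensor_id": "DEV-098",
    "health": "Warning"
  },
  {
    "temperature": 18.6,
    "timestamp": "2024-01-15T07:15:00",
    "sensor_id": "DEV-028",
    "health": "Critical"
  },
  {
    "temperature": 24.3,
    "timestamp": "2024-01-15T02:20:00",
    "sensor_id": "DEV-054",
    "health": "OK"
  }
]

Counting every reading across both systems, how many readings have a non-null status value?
10

Schema mapping: "state" (sensor_array_3) = "health" (sensor_array_1) = status

Non-null in sensor_array_3: 5
Non-null in sensor_array_1: 5

Total non-null: 5 + 5 = 10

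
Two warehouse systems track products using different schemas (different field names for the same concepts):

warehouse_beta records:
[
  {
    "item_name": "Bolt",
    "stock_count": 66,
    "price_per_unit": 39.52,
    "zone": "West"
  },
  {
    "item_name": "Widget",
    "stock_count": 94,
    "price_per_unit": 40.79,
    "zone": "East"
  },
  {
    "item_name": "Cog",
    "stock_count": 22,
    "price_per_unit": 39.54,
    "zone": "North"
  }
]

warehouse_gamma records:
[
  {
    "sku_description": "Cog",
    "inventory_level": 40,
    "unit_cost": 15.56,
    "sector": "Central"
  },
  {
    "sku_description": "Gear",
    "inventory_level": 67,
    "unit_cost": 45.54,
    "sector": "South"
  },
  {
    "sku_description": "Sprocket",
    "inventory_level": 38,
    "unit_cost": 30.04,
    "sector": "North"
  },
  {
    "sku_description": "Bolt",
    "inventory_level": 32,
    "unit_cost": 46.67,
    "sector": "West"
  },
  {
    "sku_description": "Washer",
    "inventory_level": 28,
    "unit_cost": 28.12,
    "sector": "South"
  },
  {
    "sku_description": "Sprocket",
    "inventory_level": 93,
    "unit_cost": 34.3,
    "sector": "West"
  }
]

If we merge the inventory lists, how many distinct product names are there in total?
6

Schema mapping: "item_name" (warehouse_beta) = "sku_description" (warehouse_gamma) = product name

Products in warehouse_beta: ['Bolt', 'Cog', 'Widget']
Products in warehouse_gamma: ['Bolt', 'Cog', 'Gear', 'Sprocket', 'Washer']

Union (unique products): ['Bolt', 'Cog', 'Gear', 'Sprocket', 'Washer', 'Widget']
Count: 6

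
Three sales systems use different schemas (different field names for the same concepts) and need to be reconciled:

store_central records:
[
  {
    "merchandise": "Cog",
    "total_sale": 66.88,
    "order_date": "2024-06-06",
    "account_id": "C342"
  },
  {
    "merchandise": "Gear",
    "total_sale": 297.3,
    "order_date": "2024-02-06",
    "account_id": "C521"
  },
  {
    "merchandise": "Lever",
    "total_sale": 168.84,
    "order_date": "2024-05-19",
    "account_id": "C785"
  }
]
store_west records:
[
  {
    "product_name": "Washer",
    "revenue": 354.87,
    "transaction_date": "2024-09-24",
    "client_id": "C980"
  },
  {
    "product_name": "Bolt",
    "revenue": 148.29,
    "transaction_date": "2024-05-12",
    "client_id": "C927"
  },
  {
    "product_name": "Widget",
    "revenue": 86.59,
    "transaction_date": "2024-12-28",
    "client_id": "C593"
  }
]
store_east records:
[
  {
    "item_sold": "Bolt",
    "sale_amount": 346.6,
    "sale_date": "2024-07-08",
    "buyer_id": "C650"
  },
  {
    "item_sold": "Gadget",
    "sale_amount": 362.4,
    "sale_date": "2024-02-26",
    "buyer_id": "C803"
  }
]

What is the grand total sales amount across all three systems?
1831.77

Schema reconciliation - all amount fields map to sale amount:

store_central (total_sale): 533.02
store_west (revenue): 589.75
store_east (sale_amount): 709.0

Grand total: 1831.77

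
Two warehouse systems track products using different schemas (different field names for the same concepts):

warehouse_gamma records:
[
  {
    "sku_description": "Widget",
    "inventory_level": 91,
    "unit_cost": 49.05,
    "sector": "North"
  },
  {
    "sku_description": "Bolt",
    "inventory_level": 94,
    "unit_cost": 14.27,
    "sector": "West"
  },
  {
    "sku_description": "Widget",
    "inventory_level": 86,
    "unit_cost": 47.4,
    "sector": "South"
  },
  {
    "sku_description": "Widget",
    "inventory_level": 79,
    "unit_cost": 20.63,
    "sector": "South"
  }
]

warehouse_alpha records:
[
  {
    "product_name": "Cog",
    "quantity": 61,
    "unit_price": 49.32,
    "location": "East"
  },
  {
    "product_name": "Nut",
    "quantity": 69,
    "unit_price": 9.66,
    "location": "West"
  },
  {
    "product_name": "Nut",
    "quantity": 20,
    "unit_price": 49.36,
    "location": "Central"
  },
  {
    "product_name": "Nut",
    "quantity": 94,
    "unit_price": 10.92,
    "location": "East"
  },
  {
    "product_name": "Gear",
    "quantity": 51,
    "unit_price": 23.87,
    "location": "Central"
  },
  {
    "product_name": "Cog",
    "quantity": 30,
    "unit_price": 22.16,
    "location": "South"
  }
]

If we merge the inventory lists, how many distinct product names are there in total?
5

Schema mapping: "sku_description" (warehouse_gamma) = "product_name" (warehouse_alpha) = product name

Products in warehouse_gamma: ['Bolt', 'Widget']
Products in warehouse_alpha: ['Cog', 'Gear', 'Nut']

Union (unique products): ['Bolt', 'Cog', 'Gear', 'Nut', 'Widget']
Count: 5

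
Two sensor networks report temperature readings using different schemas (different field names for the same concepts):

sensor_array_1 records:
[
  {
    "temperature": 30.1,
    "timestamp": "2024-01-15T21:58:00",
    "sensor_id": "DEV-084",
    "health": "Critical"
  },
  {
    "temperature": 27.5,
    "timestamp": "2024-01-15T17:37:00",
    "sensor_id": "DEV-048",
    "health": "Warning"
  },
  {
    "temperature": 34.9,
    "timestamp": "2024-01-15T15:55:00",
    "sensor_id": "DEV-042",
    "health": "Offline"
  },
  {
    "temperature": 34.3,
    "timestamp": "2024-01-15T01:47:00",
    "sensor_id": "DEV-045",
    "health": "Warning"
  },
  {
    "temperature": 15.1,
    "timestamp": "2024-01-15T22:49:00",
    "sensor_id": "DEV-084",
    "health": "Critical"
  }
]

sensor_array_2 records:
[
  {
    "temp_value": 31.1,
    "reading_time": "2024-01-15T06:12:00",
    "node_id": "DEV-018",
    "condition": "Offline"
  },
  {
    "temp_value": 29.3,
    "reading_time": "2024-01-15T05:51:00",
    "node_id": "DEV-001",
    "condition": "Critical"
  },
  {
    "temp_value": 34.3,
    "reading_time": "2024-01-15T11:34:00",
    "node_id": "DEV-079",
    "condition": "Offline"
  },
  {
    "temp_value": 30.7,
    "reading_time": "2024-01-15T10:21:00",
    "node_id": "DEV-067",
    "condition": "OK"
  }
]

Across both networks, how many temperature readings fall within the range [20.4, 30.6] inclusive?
3

Schema mapping: "temperature" (sensor_array_1) = "temp_value" (sensor_array_2) = temperature

Readings in [20.4, 30.6] from sensor_array_1: 2
Readings in [20.4, 30.6] from sensor_array_2: 1

Total count: 2 + 1 = 3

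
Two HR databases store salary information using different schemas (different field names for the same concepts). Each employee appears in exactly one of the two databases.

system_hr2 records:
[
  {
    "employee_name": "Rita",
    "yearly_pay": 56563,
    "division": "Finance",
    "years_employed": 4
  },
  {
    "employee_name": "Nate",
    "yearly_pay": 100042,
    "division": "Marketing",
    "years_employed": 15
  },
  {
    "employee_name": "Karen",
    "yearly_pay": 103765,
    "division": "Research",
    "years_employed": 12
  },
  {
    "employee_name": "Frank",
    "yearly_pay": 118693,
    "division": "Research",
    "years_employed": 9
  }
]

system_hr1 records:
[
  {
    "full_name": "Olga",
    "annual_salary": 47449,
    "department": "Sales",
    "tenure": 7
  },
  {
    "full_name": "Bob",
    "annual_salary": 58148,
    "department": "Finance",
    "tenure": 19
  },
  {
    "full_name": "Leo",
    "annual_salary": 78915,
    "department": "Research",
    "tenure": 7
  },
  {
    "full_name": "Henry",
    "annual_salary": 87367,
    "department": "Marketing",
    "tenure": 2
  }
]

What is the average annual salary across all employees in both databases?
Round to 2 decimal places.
81367.75

Schema mapping: "yearly_pay" (system_hr2) = "annual_salary" (system_hr1) = annual salary

All salaries: [56563, 100042, 103765, 118693, 47449, 58148, 78915, 87367]
Sum: 650942
Count: 8
Average: 650942 / 8 = 81367.75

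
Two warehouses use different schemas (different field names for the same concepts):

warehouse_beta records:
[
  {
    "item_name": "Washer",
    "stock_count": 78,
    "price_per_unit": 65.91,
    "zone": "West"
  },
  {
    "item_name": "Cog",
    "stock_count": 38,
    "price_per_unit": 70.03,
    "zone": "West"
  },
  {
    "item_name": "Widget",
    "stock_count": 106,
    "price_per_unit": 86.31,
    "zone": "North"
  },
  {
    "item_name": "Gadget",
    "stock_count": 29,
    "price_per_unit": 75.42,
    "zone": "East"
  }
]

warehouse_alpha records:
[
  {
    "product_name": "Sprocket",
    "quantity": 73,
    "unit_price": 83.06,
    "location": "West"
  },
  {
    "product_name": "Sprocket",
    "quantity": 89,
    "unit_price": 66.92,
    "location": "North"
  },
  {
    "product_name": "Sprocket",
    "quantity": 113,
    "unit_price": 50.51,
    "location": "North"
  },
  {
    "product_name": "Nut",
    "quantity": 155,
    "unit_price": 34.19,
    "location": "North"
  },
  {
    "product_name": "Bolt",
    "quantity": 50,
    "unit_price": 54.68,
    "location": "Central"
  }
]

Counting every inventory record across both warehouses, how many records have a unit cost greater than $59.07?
6

Schema mapping: "price_per_unit" (warehouse_beta) = "unit_price" (warehouse_alpha) = unit cost

Records > $59.07 in warehouse_beta: 4
Records > $59.07 in warehouse_alpha: 2

Total count: 4 + 2 = 6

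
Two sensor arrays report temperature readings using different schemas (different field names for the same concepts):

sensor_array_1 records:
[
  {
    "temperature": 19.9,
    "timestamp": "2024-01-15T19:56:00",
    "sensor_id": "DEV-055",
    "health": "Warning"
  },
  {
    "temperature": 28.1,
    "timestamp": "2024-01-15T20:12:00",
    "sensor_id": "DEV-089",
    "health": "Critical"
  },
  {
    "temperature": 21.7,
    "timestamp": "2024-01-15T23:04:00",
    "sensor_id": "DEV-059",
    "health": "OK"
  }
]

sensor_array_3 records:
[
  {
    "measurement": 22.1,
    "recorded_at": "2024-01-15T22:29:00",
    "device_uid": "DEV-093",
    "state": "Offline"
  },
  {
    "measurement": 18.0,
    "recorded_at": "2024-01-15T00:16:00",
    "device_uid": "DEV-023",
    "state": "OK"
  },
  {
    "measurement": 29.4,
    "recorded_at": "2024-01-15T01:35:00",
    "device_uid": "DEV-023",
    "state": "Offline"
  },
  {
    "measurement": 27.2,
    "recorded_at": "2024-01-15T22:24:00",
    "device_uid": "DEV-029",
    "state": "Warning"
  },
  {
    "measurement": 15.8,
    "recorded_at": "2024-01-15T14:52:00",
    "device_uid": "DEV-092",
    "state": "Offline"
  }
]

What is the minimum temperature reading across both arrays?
15.8

Schema mapping: "temperature" (sensor_array_1) = "measurement" (sensor_array_3) = temperature reading

Minimum in sensor_array_1: 19.9
Minimum in sensor_array_3: 15.8

Overall minimum: min(19.9, 15.8) = 15.8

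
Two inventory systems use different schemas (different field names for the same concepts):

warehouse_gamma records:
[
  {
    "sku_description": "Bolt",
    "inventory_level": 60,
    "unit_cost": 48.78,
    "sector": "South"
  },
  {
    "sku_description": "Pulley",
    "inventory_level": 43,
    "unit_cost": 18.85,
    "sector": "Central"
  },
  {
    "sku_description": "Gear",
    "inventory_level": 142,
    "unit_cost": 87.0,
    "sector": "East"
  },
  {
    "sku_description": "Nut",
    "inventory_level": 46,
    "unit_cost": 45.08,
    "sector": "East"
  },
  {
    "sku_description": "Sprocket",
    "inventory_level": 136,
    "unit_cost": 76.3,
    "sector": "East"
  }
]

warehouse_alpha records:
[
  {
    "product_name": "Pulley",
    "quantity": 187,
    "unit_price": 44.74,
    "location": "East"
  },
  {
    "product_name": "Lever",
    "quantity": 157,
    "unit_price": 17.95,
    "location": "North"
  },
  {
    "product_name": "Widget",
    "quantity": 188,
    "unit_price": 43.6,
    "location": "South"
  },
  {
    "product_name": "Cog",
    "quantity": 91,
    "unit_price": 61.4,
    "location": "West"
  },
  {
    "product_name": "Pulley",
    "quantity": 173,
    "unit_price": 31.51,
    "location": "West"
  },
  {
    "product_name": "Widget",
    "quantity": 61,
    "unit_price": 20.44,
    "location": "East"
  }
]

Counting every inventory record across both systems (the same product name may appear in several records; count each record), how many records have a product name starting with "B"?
1

Schema mapping: "sku_description" (warehouse_gamma) = "product_name" (warehouse_alpha) = product name

Records with product name starting with "B" in warehouse_gamma: 1
Records with product name starting with "B" in warehouse_alpha: 0

Total: 1 + 0 = 1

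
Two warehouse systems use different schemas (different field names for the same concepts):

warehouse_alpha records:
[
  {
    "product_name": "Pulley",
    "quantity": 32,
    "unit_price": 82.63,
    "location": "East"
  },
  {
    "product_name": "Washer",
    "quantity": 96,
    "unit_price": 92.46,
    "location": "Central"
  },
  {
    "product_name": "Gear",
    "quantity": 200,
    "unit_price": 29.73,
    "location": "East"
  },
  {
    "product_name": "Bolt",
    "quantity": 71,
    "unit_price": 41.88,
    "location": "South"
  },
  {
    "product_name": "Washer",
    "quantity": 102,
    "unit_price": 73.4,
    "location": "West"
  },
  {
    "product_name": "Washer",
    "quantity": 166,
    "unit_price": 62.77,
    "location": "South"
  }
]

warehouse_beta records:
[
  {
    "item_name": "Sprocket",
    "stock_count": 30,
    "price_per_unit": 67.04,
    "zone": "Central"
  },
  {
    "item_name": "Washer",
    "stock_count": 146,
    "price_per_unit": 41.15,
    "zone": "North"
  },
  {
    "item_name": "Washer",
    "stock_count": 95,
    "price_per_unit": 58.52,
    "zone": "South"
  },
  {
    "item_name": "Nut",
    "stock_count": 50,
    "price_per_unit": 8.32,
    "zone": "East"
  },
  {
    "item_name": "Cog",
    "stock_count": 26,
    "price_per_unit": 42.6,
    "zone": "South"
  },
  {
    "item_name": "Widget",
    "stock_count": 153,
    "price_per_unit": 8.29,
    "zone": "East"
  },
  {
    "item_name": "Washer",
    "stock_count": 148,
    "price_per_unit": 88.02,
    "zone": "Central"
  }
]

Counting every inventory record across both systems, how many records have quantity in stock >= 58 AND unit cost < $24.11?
1

Schema mappings:
- "quantity" (warehouse_alpha) = "stock_count" (warehouse_beta) = quantity
- "unit_price" (warehouse_alpha) = "price_per_unit" (warehouse_beta) = unit cost

Records meeting both conditions in warehouse_alpha: 0
Records meeting both conditions in warehouse_beta: 1

Total: 0 + 1 = 1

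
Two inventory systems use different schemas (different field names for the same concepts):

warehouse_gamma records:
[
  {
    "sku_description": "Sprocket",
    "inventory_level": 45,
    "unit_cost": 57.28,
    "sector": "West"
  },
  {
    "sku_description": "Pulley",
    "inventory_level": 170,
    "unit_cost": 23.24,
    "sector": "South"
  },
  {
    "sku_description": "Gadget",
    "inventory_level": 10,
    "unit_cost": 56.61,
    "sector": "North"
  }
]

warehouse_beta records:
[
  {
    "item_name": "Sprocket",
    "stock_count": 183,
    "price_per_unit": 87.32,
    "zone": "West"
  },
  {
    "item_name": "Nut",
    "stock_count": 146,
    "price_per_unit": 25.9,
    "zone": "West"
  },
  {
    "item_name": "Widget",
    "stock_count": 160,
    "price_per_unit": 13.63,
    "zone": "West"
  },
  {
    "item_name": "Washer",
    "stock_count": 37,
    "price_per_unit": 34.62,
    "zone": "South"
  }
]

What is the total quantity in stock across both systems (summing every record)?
751

To reconcile these schemas, identify the field holding the quantity in stock in each system:
1. In warehouse_gamma it is "inventory_level"
2. In warehouse_beta it is "stock_count"

From warehouse_gamma: 45 + 170 + 10 = 225
From warehouse_beta: 183 + 146 + 160 + 37 = 526

Total: 225 + 526 = 751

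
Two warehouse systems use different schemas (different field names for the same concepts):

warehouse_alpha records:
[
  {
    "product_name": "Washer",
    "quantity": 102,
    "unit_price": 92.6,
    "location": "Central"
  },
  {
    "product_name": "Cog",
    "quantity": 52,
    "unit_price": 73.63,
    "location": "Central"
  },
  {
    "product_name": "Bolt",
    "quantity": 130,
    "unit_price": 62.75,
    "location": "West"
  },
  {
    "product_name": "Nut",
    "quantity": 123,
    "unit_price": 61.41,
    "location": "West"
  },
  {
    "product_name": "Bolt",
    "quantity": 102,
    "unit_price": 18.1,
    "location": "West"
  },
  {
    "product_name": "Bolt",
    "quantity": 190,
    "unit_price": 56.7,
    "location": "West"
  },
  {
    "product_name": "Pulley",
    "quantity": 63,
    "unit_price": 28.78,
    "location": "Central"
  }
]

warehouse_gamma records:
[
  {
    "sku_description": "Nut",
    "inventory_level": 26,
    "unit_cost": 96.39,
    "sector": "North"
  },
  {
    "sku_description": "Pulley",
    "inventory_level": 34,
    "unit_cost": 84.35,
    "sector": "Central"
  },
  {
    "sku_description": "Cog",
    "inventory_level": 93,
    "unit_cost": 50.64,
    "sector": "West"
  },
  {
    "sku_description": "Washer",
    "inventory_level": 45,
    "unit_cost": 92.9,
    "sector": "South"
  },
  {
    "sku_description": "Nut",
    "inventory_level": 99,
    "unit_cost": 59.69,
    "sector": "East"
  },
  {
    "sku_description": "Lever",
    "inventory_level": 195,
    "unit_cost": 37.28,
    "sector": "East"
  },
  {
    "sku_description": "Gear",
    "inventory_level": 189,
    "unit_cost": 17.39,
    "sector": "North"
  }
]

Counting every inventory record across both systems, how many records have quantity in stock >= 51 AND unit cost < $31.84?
3

Schema mappings:
- "quantity" (warehouse_alpha) = "inventory_level" (warehouse_gamma) = quantity
- "unit_price" (warehouse_alpha) = "unit_cost" (warehouse_gamma) = unit cost

Records meeting both conditions in warehouse_alpha: 2
Records meeting both conditions in warehouse_gamma: 1

Total: 2 + 1 = 3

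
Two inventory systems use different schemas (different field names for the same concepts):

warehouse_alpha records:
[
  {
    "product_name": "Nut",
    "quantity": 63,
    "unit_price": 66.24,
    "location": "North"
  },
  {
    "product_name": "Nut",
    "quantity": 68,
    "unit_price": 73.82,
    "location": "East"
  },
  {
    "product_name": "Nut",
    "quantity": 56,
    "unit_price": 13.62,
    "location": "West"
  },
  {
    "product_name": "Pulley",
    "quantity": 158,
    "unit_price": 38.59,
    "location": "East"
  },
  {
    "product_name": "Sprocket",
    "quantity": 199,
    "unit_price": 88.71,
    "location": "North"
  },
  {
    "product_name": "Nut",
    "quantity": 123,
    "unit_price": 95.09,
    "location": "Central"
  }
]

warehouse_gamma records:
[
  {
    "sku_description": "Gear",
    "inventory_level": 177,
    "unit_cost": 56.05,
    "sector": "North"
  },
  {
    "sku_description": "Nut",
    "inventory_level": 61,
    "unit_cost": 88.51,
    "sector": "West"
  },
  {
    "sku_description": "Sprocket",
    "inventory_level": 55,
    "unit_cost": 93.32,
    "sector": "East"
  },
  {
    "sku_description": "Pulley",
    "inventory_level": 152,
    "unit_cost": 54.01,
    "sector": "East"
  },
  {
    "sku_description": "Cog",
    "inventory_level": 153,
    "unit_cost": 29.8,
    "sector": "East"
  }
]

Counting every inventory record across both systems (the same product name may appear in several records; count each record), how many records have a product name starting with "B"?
0

Schema mapping: "product_name" (warehouse_alpha) = "sku_description" (warehouse_gamma) = product name

Records with product name starting with "B" in warehouse_alpha: 0
Records with product name starting with "B" in warehouse_gamma: 0

Total: 0 + 0 = 0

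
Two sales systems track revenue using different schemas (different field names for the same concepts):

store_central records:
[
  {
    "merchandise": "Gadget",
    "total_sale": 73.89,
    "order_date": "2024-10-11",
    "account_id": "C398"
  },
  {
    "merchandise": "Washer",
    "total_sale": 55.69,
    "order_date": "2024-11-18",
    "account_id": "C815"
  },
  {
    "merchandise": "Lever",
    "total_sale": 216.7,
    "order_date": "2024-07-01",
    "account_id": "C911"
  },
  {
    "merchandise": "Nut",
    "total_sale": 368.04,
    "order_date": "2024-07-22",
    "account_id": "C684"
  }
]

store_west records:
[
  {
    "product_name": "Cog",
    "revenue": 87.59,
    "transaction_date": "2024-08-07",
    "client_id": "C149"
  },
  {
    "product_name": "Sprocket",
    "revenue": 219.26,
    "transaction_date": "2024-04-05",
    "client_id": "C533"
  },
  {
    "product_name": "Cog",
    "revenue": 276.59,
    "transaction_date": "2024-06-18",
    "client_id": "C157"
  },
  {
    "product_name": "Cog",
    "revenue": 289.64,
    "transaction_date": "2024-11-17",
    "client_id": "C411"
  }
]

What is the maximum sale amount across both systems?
368.04

Reconcile: "total_sale" (store_central) = "revenue" (store_west) = sale amount

Maximum in store_central: 368.04
Maximum in store_west: 289.64

Overall maximum: max(368.04, 289.64) = 368.04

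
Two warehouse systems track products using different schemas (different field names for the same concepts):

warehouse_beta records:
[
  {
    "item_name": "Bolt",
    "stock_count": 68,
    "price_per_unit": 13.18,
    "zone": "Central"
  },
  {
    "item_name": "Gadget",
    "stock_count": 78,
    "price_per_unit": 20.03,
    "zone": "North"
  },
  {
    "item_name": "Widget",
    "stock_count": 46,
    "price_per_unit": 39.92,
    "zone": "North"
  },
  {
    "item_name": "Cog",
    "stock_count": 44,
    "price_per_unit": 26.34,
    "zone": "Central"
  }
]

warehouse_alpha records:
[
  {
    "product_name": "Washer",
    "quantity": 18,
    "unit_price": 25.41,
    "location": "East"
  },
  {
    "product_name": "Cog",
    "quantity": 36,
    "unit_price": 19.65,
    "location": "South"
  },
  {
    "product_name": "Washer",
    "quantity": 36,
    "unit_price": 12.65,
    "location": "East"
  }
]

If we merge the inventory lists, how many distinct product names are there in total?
5

Schema mapping: "item_name" (warehouse_beta) = "product_name" (warehouse_alpha) = product name

Products in warehouse_beta: ['Bolt', 'Cog', 'Gadget', 'Widget']
Products in warehouse_alpha: ['Cog', 'Washer']

Union (unique products): ['Bolt', 'Cog', 'Gadget', 'Washer', 'Widget']
Count: 5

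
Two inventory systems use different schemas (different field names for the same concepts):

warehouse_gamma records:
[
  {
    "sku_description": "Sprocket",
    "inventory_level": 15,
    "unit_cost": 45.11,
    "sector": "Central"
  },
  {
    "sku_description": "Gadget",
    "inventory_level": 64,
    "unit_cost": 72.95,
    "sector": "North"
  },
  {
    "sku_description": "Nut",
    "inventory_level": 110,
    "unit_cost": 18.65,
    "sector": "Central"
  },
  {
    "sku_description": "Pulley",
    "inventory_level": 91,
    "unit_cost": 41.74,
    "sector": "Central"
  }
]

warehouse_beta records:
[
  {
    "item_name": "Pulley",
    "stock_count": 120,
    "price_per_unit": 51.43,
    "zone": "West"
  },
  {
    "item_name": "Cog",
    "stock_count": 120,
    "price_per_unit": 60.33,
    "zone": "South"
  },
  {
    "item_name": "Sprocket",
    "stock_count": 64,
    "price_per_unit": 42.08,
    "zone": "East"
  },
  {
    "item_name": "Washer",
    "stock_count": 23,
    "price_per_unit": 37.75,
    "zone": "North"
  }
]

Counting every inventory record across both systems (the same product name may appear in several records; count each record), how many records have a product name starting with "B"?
0

Schema mapping: "sku_description" (warehouse_gamma) = "item_name" (warehouse_beta) = product name

Records with product name starting with "B" in warehouse_gamma: 0
Records with product name starting with "B" in warehouse_beta: 0

Total: 0 + 0 = 0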